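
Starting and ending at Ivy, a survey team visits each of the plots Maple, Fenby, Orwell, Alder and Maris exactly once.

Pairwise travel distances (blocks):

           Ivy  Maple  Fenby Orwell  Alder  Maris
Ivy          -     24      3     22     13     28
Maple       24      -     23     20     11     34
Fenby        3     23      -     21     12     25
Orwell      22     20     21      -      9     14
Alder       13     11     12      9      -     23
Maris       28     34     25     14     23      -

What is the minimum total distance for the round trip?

With 5 stops there are 5!/2 = 60 distinct round trips (a route and its reverse cost the same).
Ivy→Maple→Fenby→Orwell→Alder→Maris→Ivy: 24+23+21+9+23+28 = 128
Ivy→Maple→Fenby→Orwell→Maris→Alder→Ivy: 24+23+21+14+23+13 = 118
Ivy→Maple→Fenby→Alder→Orwell→Maris→Ivy: 24+23+12+9+14+28 = 110
Ivy→Maple→Fenby→Alder→Maris→Orwell→Ivy: 24+23+12+23+14+22 = 118
Ivy→Maple→Fenby→Maris→Orwell→Alder→Ivy: 24+23+25+14+9+13 = 108
Ivy→Maple→Fenby→Maris→Alder→Orwell→Ivy: 24+23+25+23+9+22 = 126
Ivy→Maple→Orwell→Fenby→Alder→Maris→Ivy: 24+20+21+12+23+28 = 128
Ivy→Maple→Orwell→Fenby→Maris→Alder→Ivy: 24+20+21+25+23+13 = 126
Ivy→Maple→Orwell→Alder→Fenby→Maris→Ivy: 24+20+9+12+25+28 = 118
Ivy→Maple→Orwell→Alder→Maris→Fenby→Ivy: 24+20+9+23+25+3 = 104
Ivy→Maple→Orwell→Maris→Fenby→Alder→Ivy: 24+20+14+25+12+13 = 108
Ivy→Maple→Orwell→Maris→Alder→Fenby→Ivy: 24+20+14+23+12+3 = 96
Ivy→Maple→Alder→Fenby→Orwell→Maris→Ivy: 24+11+12+21+14+28 = 110
Ivy→Maple→Alder→Fenby→Maris→Orwell→Ivy: 24+11+12+25+14+22 = 108
… (46 more)
Ivy→Maple→Alder→Orwell→Maris→Fenby→Ivy: 24+11+9+14+25+3 = 86  ← best
The minimum is 86.
One optimal route: Ivy → Maple → Alder → Orwell → Maris → Fenby → Ivy (or its reverse).

Minimum total distance: 86 blocks.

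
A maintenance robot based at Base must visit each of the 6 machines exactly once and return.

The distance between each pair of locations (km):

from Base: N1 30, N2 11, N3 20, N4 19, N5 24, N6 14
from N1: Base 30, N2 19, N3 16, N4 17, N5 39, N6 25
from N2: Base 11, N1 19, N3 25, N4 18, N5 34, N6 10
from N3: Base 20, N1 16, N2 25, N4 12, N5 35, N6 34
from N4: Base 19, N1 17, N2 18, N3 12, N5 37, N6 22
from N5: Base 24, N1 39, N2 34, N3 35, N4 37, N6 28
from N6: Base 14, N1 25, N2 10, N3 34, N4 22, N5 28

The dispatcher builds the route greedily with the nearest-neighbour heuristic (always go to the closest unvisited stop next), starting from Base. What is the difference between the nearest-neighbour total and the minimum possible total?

The nearest-neighbour route is 6 km longer than optimal.

From Base: N2=11, N6=14, N4=19, N3=20, N5=24, N1=30 → choose N2 (11).
From N2: N6=10, N4=18, N1=19, N3=25, N5=34 → choose N6 (10).
From N6: N4=22, N1=25, N5=28, N3=34 → choose N4 (22).
From N4: N3=12, N1=17, N5=37 → choose N3 (12).
From N3: N1=16, N5=35 → choose N1 (16).
From N1: N5=39 → choose N5 (39).
NN route Base → N2 → N6 → N4 → N3 → N1 → N5 → Base costs 134.
Optimal: Base → N4 → N3 → N1 → N2 → N6 → N5 → Base costs 128 (by enumerating all 360 distinct tours).
Excess = 134 − 128 = 6.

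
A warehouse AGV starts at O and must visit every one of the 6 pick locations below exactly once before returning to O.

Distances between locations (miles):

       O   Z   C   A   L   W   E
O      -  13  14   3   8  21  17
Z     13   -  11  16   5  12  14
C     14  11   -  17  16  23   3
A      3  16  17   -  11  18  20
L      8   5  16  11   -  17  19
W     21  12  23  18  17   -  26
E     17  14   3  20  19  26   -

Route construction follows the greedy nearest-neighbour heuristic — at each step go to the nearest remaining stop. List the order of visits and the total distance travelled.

Nearest-neighbour total = 80 miles; route O → A → L → Z → C → E → W → O.

O → [A:3 / L:8 / Z:13 / C:14 / E:17 / W:21] → A (3)
A → [L:11 / Z:16 / C:17 / W:18 / E:20] → L (11)
L → [Z:5 / C:16 / W:17 / E:19] → Z (5)
Z → [C:11 / W:12 / E:14] → C (11)
C → [E:3 / W:23] → E (3)
E → [W:26] → W (26)
Return W→O: 21.
Total = 3 + 11 + 5 + 11 + 3 + 26 + 21 = 80.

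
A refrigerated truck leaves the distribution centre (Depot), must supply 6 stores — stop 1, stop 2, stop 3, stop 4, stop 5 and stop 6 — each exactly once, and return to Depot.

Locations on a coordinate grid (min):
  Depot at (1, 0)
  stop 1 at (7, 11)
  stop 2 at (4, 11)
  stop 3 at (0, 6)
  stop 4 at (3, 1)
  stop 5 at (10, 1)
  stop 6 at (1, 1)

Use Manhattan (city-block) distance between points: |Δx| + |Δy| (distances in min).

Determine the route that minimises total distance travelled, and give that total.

Depot → stop 1 → stop 2 → stop 3 → stop 4 → stop 5 → stop 6 → Depot: 17+3+9+8+7+9+1 = 54
Depot → stop 1 → stop 2 → stop 3 → stop 4 → stop 6 → stop 5 → Depot: 17+3+9+8+2+9+10 = 58
Depot → stop 1 → stop 2 → stop 3 → stop 5 → stop 4 → stop 6 → Depot: 17+3+9+15+7+2+1 = 54
Depot → stop 1 → stop 2 → stop 3 → stop 5 → stop 6 → stop 4 → Depot: 17+3+9+15+9+2+3 = 58
Depot → stop 1 → stop 2 → stop 3 → stop 6 → stop 4 → stop 5 → Depot: 17+3+9+6+2+7+10 = 54
Depot → stop 1 → stop 2 → stop 3 → stop 6 → stop 5 → stop 4 → Depot: 17+3+9+6+9+7+3 = 54
Depot → stop 1 → stop 2 → stop 4 → stop 3 → stop 5 → stop 6 → Depot: 17+3+11+8+15+9+1 = 64
Depot → stop 1 → stop 2 → stop 4 → stop 3 → stop 6 → stop 5 → Depot: 17+3+11+8+6+9+10 = 64
… (352 more)
Depot → stop 3 → stop 2 → stop 1 → stop 5 → stop 4 → stop 6 → Depot: 7+9+3+13+7+2+1 = 42  ← best
The minimum is 42.
One optimal route: Depot → stop 3 → stop 2 → stop 1 → stop 5 → stop 4 → stop 6 → Depot (or its reverse).

Minimum total distance: 42 min.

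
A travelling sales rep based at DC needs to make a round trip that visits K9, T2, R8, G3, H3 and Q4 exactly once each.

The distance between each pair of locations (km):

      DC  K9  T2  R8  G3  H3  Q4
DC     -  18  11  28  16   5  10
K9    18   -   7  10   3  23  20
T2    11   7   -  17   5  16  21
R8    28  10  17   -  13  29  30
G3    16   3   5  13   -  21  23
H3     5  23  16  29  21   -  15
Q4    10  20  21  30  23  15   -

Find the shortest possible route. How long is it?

Minimum total distance: 79 km.

DC → K9 → T2 → R8 → G3 → H3 → Q4 → DC: 18+7+17+13+21+15+10 = 101
DC → K9 → T2 → R8 → G3 → Q4 → H3 → DC: 18+7+17+13+23+15+5 = 98
DC → K9 → T2 → R8 → H3 → G3 → Q4 → DC: 18+7+17+29+21+23+10 = 125
DC → K9 → T2 → R8 → H3 → Q4 → G3 → DC: 18+7+17+29+15+23+16 = 125
DC → K9 → T2 → R8 → Q4 → G3 → H3 → DC: 18+7+17+30+23+21+5 = 121
DC → K9 → T2 → R8 → Q4 → H3 → G3 → DC: 18+7+17+30+15+21+16 = 124
DC → K9 → T2 → G3 → R8 → H3 → Q4 → DC: 18+7+5+13+29+15+10 = 97
DC → K9 → T2 → G3 → R8 → Q4 → H3 → DC: 18+7+5+13+30+15+5 = 93
… (352 more)
DC → T2 → G3 → K9 → R8 → Q4 → H3 → DC: 11+5+3+10+30+15+5 = 79  ← best
The minimum is 79.
One optimal route: DC → T2 → G3 → K9 → R8 → Q4 → H3 → DC (or its reverse).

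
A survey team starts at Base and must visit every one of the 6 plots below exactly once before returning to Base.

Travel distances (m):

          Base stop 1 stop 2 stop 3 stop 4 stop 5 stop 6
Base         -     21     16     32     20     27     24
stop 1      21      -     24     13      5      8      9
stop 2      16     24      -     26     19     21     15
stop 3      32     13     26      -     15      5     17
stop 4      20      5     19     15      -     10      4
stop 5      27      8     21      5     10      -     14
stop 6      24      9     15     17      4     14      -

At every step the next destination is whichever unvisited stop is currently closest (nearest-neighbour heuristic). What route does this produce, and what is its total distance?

Nearest-neighbour total = 85 m; route Base → stop 2 → stop 6 → stop 4 → stop 1 → stop 5 → stop 3 → Base.

At Base the remaining stops are stop 2 16, stop 4 20, stop 1 21, stop 6 24, stop 5 27, stop 3 32; go to stop 2.
At stop 2 the remaining stops are stop 6 15, stop 4 19, stop 5 21, stop 1 24, stop 3 26; go to stop 6.
At stop 6 the remaining stops are stop 4 4, stop 1 9, stop 5 14, stop 3 17; go to stop 4.
At stop 4 the remaining stops are stop 1 5, stop 5 10, stop 3 15; go to stop 1.
At stop 1 the remaining stops are stop 5 8, stop 3 13; go to stop 5.
At stop 5 the remaining stops are stop 3 5; go to stop 3.
Return stop 3→Base: 32.
Total = 16 + 15 + 4 + 5 + 8 + 5 + 32 = 85.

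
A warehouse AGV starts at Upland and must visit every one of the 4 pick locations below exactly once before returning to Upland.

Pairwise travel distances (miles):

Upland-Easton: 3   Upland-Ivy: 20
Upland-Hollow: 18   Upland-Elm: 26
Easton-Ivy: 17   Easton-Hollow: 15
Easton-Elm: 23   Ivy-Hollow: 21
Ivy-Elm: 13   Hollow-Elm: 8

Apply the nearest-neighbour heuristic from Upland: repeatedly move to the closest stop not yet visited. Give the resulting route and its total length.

59 miles along Upland → Easton → Hollow → Elm → Ivy → Upland.

Upland → [Easton:3 / Hollow:18 / Ivy:20 / Elm:26] → Easton (3)
Easton → [Hollow:15 / Ivy:17 / Elm:23] → Hollow (15)
Hollow → [Elm:8 / Ivy:21] → Elm (8)
Elm → [Ivy:13] → Ivy (13)
Return Ivy→Upland: 20.
Total = 3 + 15 + 8 + 13 + 20 = 59.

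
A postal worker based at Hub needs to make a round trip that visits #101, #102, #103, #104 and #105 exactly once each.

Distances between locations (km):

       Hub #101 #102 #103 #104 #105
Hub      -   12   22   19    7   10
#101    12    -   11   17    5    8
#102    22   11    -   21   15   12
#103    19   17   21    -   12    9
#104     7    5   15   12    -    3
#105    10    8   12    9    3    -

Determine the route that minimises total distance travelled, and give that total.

Minimum total distance: 63 km.

There are 60 distinct closed tours to check (reversals are equivalent).
Hub → #101 → #102 → #103 → #104 → #105 → Hub: 12+11+21+12+3+10 = 69
Hub → #101 → #102 → #103 → #105 → #104 → Hub: 12+11+21+9+3+7 = 63
Hub → #101 → #102 → #104 → #103 → #105 → Hub: 12+11+15+12+9+10 = 69
Hub → #101 → #102 → #104 → #105 → #103 → Hub: 12+11+15+3+9+19 = 69
Hub → #101 → #102 → #105 → #103 → #104 → Hub: 12+11+12+9+12+7 = 63
Hub → #101 → #102 → #105 → #104 → #103 → Hub: 12+11+12+3+12+19 = 69
Hub → #101 → #103 → #102 → #104 → #105 → Hub: 12+17+21+15+3+10 = 78
Hub → #101 → #103 → #102 → #105 → #104 → Hub: 12+17+21+12+3+7 = 72
Hub → #101 → #103 → #104 → #102 → #105 → Hub: 12+17+12+15+12+10 = 78
Hub → #101 → #103 → #104 → #105 → #102 → Hub: 12+17+12+3+12+22 = 78
Hub → #101 → #103 → #105 → #102 → #104 → Hub: 12+17+9+12+15+7 = 72
Hub → #101 → #103 → #105 → #104 → #102 → Hub: 12+17+9+3+15+22 = 78
Hub → #101 → #104 → #102 → #103 → #105 → Hub: 12+5+15+21+9+10 = 72
Hub → #101 → #104 → #102 → #105 → #103 → Hub: 12+5+15+12+9+19 = 72
… (46 more)
The minimum is 63.
One optimal route: Hub → #101 → #102 → #103 → #105 → #104 → Hub (or its reverse).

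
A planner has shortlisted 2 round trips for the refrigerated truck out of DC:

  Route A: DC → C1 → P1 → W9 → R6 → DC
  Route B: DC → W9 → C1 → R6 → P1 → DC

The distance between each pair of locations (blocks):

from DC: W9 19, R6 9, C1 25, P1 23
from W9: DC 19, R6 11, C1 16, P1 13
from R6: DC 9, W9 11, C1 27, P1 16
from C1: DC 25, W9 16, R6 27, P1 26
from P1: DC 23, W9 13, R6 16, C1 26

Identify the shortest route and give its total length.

Route A: 25 + 26 + 13 + 11 + 9 = 84
Route B: 19 + 16 + 27 + 16 + 23 = 101

84 blocks — Route A is the shortest.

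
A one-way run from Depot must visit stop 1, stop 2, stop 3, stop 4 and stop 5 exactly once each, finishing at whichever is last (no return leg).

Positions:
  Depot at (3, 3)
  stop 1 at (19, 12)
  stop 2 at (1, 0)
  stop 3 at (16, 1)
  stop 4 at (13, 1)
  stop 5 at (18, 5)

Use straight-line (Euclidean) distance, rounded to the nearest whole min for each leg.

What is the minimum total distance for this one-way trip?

There are 5! = 120 possible orderings.
Depot→stop 1→stop 2→stop 3→stop 4→stop 5: 18+22+15+3+6 = 64
Depot→stop 1→stop 2→stop 3→stop 5→stop 4: 18+22+15+4+6 = 65
Depot→stop 1→stop 2→stop 4→stop 3→stop 5: 18+22+12+3+4 = 59
Depot→stop 1→stop 2→stop 4→stop 5→stop 3: 18+22+12+6+4 = 62
Depot→stop 1→stop 2→stop 5→stop 3→stop 4: 18+22+18+4+3 = 65
Depot→stop 1→stop 2→stop 5→stop 4→stop 3: 18+22+18+6+3 = 67
Depot→stop 1→stop 3→stop 2→stop 4→stop 5: 18+11+15+12+6 = 62
Depot→stop 1→stop 3→stop 2→stop 5→stop 4: 18+11+15+18+6 = 68
Depot→stop 1→stop 3→stop 4→stop 2→stop 5: 18+11+3+12+18 = 62
Depot→stop 1→stop 3→stop 4→stop 5→stop 2: 18+11+3+6+18 = 56
Depot→stop 1→stop 3→stop 5→stop 2→stop 4: 18+11+4+18+12 = 63
Depot→stop 1→stop 3→stop 5→stop 4→stop 2: 18+11+4+6+12 = 51
Depot→stop 1→stop 4→stop 2→stop 3→stop 5: 18+13+12+15+4 = 62
Depot→stop 1→stop 4→stop 2→stop 5→stop 3: 18+13+12+18+4 = 65
… (106 more)
Depot→stop 2→stop 4→stop 3→stop 5→stop 1: 4+12+3+4+7 = 30  ← best
The minimum is 30.
One shortest path: Depot → stop 2 → stop 4 → stop 3 → stop 5 → stop 1.

30 min — the minimum one-way total.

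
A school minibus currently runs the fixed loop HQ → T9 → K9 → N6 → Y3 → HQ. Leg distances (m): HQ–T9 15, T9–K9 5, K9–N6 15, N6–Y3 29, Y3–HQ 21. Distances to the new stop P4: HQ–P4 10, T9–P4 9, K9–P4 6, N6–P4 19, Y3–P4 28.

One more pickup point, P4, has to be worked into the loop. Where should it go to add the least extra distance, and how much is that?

Insertion cost between consecutive stops i–j is d(i,P4) + d(P4,j) − d(i,j):
  between HQ and T9: 10 + 9 − 15 = 4
  between T9 and K9: 9 + 6 − 5 = 10
  between K9 and N6: 6 + 19 − 15 = 10
  between N6 and Y3: 19 + 28 − 29 = 18
  between Y3 and HQ: 28 + 10 − 21 = 17
Cheapest insertion is between HQ and T9, adding 4.
New total = 85 + 4 = 89.

Adding 4 m by placing P4 on the HQ–T9 leg.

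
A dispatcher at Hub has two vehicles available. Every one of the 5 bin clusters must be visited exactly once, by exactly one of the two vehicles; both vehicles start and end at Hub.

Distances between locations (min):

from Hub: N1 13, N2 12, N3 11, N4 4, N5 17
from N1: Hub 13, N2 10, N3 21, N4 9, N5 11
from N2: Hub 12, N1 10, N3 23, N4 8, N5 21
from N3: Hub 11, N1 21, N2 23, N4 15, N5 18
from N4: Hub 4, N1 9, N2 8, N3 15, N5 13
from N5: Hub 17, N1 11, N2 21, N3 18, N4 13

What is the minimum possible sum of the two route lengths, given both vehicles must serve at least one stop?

Minimum combined distance: 70 min.

There are 2^4 − 1 = 15 ways to divide the 5 stops into two non-empty groups. For each, the best each vehicle can do is its own shortest tour through its group:
  {N1} + {N2, N3, N4, N5}: 26 + 62 = 88
  {N2} + {N1, N3, N4, N5}: 24 + 53 = 77
  {N1, N2} + {N3, N4, N5}: 35 + 46 = 81
  {N3} + {N1, N2, N4, N5}: 22 + 50 = 72
  {N1, N3} + {N2, N4, N5}: 45 + 50 = 95
  {N2, N3} + {N1, N4, N5}: 46 + 41 = 87
  … (15 splits in total)
  {N4} + {N1, N2, N3, N5}: 8 + 62 = 70  ← best
Best: vehicle 1 Hub → N4 → Hub = 8; vehicle 2 Hub → N2 → N1 → N5 → N3 → Hub = 62; combined 70.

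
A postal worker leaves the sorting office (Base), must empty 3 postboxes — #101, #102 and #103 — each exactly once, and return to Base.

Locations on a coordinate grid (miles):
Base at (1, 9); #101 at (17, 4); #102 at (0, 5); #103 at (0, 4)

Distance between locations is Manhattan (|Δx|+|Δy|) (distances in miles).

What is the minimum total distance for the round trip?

Shortest round trip = 44 miles.

With 3 stops there are 3!/2 = 3 distinct round trips (a route and its reverse cost the same).
Base→#101→#102→#103→Base: 21+18+1+6 = 46
Base→#101→#103→#102→Base: 21+17+1+5 = 44
Base→#102→#101→#103→Base: 5+18+17+6 = 46
The minimum is 44.
One optimal route: Base → #101 → #103 → #102 → Base (or its reverse).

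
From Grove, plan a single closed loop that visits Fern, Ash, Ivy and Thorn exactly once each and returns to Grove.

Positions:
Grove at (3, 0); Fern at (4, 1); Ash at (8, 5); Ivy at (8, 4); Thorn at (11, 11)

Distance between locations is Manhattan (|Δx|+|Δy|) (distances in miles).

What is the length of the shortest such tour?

Minimum total distance: 38 miles.

Grove - Fern - Ash - Ivy - Thorn - Grove: 2+8+1+10+19 = 40
Grove - Fern - Ash - Thorn - Ivy - Grove: 2+8+9+10+9 = 38
Grove - Fern - Ivy - Ash - Thorn - Grove: 2+7+1+9+19 = 38
Grove - Fern - Ivy - Thorn - Ash - Grove: 2+7+10+9+10 = 38
Grove - Fern - Thorn - Ash - Ivy - Grove: 2+17+9+1+9 = 38
Grove - Fern - Thorn - Ivy - Ash - Grove: 2+17+10+1+10 = 40
Grove - Ash - Fern - Ivy - Thorn - Grove: 10+8+7+10+19 = 54
Grove - Ash - Fern - Thorn - Ivy - Grove: 10+8+17+10+9 = 54
Grove - Ash - Ivy - Fern - Thorn - Grove: 10+1+7+17+19 = 54
Grove - Ash - Thorn - Fern - Ivy - Grove: 10+9+17+7+9 = 52
Grove - Ivy - Fern - Ash - Thorn - Grove: 9+7+8+9+19 = 52
Grove - Ivy - Ash - Fern - Thorn - Grove: 9+1+8+17+19 = 54
The minimum is 38.
One optimal route: Grove → Fern → Ash → Thorn → Ivy → Grove (or its reverse).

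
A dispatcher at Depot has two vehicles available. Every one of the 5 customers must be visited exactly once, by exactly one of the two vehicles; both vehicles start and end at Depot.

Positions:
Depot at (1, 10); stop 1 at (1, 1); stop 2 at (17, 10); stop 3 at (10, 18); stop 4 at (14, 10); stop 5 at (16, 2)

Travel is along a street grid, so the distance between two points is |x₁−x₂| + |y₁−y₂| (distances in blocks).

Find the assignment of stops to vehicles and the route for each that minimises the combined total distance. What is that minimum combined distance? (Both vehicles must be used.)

Check every non-empty split of the stops between the two vehicles; for each half take its own optimal tour:
  {stop 1} + {stop 2, stop 3, stop 4, stop 5}: 18 + 64 = 82
  {stop 2} + {stop 1, stop 3, stop 4, stop 5}: 32 + 64 = 96
  {stop 1, stop 2} + {stop 3, stop 4, stop 5}: 50 + 62 = 112
  {stop 3} + {stop 1, stop 2, stop 4, stop 5}: 34 + 50 = 84
  {stop 1, stop 3} + {stop 2, stop 4, stop 5}: 52 + 48 = 100
  {stop 2, stop 3} + {stop 1, stop 4, stop 5}: 48 + 48 = 96
  … (15 splits in total)
Best: vehicle 1 Depot → stop 1 → Depot = 18; vehicle 2 Depot → stop 2 → stop 5 → stop 4 → stop 3 → Depot = 64; combined 82.

82 blocks — the smallest possible combined total.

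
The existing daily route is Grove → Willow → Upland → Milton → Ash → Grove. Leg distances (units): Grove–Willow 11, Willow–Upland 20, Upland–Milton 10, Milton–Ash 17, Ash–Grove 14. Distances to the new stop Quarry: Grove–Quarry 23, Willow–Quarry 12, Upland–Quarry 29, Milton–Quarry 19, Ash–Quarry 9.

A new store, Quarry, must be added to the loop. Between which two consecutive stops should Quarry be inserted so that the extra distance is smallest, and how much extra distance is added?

Adding 11 by placing Quarry on the Milton–Ash leg.

Insertion cost between consecutive stops i–j is d(i,Quarry) + d(Quarry,j) − d(i,j):
  between Grove and Willow: 23 + 12 − 11 = 24
  between Willow and Upland: 12 + 29 − 20 = 21
  between Upland and Milton: 29 + 19 − 10 = 38
  between Milton and Ash: 19 + 9 − 17 = 11
  between Ash and Grove: 9 + 23 − 14 = 18
Cheapest insertion is between Milton and Ash, adding 11.
New total = 72 + 11 = 83.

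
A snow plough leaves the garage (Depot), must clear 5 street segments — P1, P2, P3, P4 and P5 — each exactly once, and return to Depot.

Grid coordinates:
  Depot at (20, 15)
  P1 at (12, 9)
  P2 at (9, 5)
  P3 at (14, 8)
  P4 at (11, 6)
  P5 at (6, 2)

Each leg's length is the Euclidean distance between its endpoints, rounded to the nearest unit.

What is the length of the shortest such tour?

Minimum total distance: 38.

Depot - P1 - P2 - P3 - P4 - P5 - Depot: 10+5+6+4+6+19 = 50
Depot - P1 - P2 - P3 - P5 - P4 - Depot: 10+5+6+10+6+13 = 50
Depot - P1 - P2 - P4 - P3 - P5 - Depot: 10+5+2+4+10+19 = 50
Depot - P1 - P2 - P4 - P5 - P3 - Depot: 10+5+2+6+10+9 = 42
Depot - P1 - P2 - P5 - P3 - P4 - Depot: 10+5+4+10+4+13 = 46
Depot - P1 - P2 - P5 - P4 - P3 - Depot: 10+5+4+6+4+9 = 38
Depot - P1 - P3 - P2 - P4 - P5 - Depot: 10+2+6+2+6+19 = 45
Depot - P1 - P3 - P2 - P5 - P4 - Depot: 10+2+6+4+6+13 = 41
Depot - P1 - P3 - P4 - P2 - P5 - Depot: 10+2+4+2+4+19 = 41
Depot - P1 - P3 - P4 - P5 - P2 - Depot: 10+2+4+6+4+15 = 41
Depot - P1 - P3 - P5 - P2 - P4 - Depot: 10+2+10+4+2+13 = 41
Depot - P1 - P3 - P5 - P4 - P2 - Depot: 10+2+10+6+2+15 = 45
Depot - P1 - P4 - P2 - P3 - P5 - Depot: 10+3+2+6+10+19 = 50
Depot - P1 - P4 - P2 - P5 - P3 - Depot: 10+3+2+4+10+9 = 38
… (46 more)
The minimum is 38.
One optimal route: Depot → P1 → P2 → P5 → P4 → P3 → Depot (or its reverse).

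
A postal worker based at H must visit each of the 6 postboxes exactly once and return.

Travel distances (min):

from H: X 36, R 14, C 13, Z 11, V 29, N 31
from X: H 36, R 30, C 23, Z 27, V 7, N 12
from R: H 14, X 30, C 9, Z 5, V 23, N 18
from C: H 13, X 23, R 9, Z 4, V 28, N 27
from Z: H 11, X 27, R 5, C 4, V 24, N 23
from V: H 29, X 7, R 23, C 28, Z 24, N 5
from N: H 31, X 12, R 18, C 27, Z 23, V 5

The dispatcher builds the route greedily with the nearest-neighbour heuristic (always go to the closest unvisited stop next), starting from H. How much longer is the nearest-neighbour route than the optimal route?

The nearest-neighbour route is 8 min longer than optimal.

H: Z=11, C=13, R=14, V=29, N=31, X=36 ⇒ Z
Z: C=4, R=5, N=23, V=24, X=27 ⇒ C
C: R=9, X=23, N=27, V=28 ⇒ R
R: N=18, V=23, X=30 ⇒ N
N: V=5, X=12 ⇒ V
V: X=7 ⇒ X
NN route H → Z → C → R → N → V → X → H costs 90.
Optimal: H → R → N → V → X → C → Z → H costs 82 (by enumerating all 360 distinct tours).
Excess = 90 − 82 = 8.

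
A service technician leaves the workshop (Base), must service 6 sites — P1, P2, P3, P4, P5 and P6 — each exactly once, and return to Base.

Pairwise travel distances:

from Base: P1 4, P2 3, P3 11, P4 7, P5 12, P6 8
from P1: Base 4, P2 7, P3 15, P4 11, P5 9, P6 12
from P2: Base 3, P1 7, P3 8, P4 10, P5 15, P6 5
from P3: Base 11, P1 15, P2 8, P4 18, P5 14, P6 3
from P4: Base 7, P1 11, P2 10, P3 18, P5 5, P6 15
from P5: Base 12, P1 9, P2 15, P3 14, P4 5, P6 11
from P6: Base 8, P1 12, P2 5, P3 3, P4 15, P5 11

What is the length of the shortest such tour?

Shortest round trip = 45.

There are 360 distinct closed tours to check (reversals are equivalent).
Base - P1 - P2 - P3 - P4 - P5 - P6 - Base: 4+7+8+18+5+11+8 = 61
Base - P1 - P2 - P3 - P4 - P6 - P5 - Base: 4+7+8+18+15+11+12 = 75
Base - P1 - P2 - P3 - P5 - P4 - P6 - Base: 4+7+8+14+5+15+8 = 61
Base - P1 - P2 - P3 - P5 - P6 - P4 - Base: 4+7+8+14+11+15+7 = 66
Base - P1 - P2 - P3 - P6 - P4 - P5 - Base: 4+7+8+3+15+5+12 = 54
Base - P1 - P2 - P3 - P6 - P5 - P4 - Base: 4+7+8+3+11+5+7 = 45
Base - P1 - P2 - P4 - P3 - P5 - P6 - Base: 4+7+10+18+14+11+8 = 72
Base - P1 - P2 - P4 - P3 - P6 - P5 - Base: 4+7+10+18+3+11+12 = 65
… (352 more)
The minimum is 45.
One optimal route: Base → P1 → P2 → P3 → P6 → P5 → P4 → Base (or its reverse).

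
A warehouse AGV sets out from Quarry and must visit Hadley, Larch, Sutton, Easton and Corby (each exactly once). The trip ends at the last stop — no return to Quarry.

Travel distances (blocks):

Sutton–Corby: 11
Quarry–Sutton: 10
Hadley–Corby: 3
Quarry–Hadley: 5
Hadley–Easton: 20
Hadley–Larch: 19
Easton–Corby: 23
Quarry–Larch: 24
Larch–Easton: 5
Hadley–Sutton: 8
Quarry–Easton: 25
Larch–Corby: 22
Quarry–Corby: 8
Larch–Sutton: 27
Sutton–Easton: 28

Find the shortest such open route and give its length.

There are 5! = 120 possible orderings.
Quarry→Hadley→Larch→Sutton→Easton→Corby: 5+19+27+28+23 = 102
Quarry→Hadley→Larch→Sutton→Corby→Easton: 5+19+27+11+23 = 85
Quarry→Hadley→Larch→Easton→Sutton→Corby: 5+19+5+28+11 = 68
Quarry→Hadley→Larch→Easton→Corby→Sutton: 5+19+5+23+11 = 63
Quarry→Hadley→Larch→Corby→Sutton→Easton: 5+19+22+11+28 = 85
Quarry→Hadley→Larch→Corby→Easton→Sutton: 5+19+22+23+28 = 97
Quarry→Hadley→Sutton→Larch→Easton→Corby: 5+8+27+5+23 = 68
Quarry→Hadley→Sutton→Larch→Corby→Easton: 5+8+27+22+23 = 85
Quarry→Hadley→Sutton→Easton→Larch→Corby: 5+8+28+5+22 = 68
Quarry→Hadley→Sutton→Easton→Corby→Larch: 5+8+28+23+22 = 86
Quarry→Hadley→Sutton→Corby→Larch→Easton: 5+8+11+22+5 = 51
Quarry→Hadley→Sutton→Corby→Easton→Larch: 5+8+11+23+5 = 52
Quarry→Hadley→Easton→Larch→Sutton→Corby: 5+20+5+27+11 = 68
Quarry→Hadley→Easton→Larch→Corby→Sutton: 5+20+5+22+11 = 63
… (106 more)
Quarry→Sutton→Hadley→Corby→Larch→Easton: 10+8+3+22+5 = 48  ← best
The minimum is 48.
One shortest path: Quarry → Sutton → Hadley → Corby → Larch → Easton.

48 blocks — the minimum one-way total.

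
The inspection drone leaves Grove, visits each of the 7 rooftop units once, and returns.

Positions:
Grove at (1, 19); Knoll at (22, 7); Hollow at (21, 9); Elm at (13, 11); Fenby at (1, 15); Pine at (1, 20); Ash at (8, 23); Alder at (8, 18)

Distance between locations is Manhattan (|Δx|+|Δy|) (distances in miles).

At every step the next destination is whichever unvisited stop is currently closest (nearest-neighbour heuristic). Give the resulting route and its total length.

Total distance 84 miles via the nearest-neighbour route Grove → Pine → Fenby → Alder → Ash → Elm → Hollow → Knoll → Grove.

At Grove the remaining stops are Pine 1, Fenby 4, Alder 8, Ash 11, Elm 20, Hollow 30, Knoll 33; go to Pine.
At Pine the remaining stops are Fenby 5, Alder 9, Ash 10, Elm 21, Hollow 31, Knoll 34; go to Fenby.
At Fenby the remaining stops are Alder 10, Ash 15, Elm 16, Hollow 26, Knoll 29; go to Alder.
At Alder the remaining stops are Ash 5, Elm 12, Hollow 22, Knoll 25; go to Ash.
At Ash the remaining stops are Elm 17, Hollow 27, Knoll 30; go to Elm.
At Elm the remaining stops are Hollow 10, Knoll 13; go to Hollow.
At Hollow the remaining stops are Knoll 3; go to Knoll.
Return Knoll→Grove: 33.
Total = 1 + 5 + 10 + 5 + 17 + 10 + 3 + 33 = 84.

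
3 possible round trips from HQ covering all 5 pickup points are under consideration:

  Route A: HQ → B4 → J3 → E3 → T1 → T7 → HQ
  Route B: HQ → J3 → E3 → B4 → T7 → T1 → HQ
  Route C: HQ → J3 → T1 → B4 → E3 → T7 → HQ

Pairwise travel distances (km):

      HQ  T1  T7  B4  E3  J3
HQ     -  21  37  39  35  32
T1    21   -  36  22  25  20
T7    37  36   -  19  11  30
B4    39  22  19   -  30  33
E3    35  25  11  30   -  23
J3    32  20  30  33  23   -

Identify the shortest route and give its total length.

152 km — Route C is the shortest.

Route A: 39 + 33 + 23 + 25 + 36 + 37 = 193
Route B: 32 + 23 + 30 + 19 + 36 + 21 = 161
Route C: 32 + 20 + 22 + 30 + 11 + 37 = 152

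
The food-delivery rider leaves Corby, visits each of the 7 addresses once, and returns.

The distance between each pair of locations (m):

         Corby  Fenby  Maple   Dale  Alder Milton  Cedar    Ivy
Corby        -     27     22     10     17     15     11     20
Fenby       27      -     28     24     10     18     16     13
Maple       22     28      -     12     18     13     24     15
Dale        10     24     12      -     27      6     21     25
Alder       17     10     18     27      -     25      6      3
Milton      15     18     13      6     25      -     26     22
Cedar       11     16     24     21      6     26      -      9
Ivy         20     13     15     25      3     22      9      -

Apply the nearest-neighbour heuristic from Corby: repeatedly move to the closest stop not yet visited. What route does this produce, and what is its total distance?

Nearest-neighbour total = 96 m; route Corby → Dale → Milton → Maple → Ivy → Alder → Cedar → Fenby → Corby.

At Corby the remaining stops are Dale 10, Cedar 11, Milton 15, Alder 17, Ivy 20, Maple 22, Fenby 27; go to Dale.
At Dale the remaining stops are Milton 6, Maple 12, Cedar 21, Fenby 24, Ivy 25, Alder 27; go to Milton.
At Milton the remaining stops are Maple 13, Fenby 18, Ivy 22, Alder 25, Cedar 26; go to Maple.
At Maple the remaining stops are Ivy 15, Alder 18, Cedar 24, Fenby 28; go to Ivy.
At Ivy the remaining stops are Alder 3, Cedar 9, Fenby 13; go to Alder.
At Alder the remaining stops are Cedar 6, Fenby 10; go to Cedar.
At Cedar the remaining stops are Fenby 16; go to Fenby.
Return Fenby→Corby: 27.
Total = 10 + 6 + 13 + 15 + 3 + 6 + 16 + 27 = 96.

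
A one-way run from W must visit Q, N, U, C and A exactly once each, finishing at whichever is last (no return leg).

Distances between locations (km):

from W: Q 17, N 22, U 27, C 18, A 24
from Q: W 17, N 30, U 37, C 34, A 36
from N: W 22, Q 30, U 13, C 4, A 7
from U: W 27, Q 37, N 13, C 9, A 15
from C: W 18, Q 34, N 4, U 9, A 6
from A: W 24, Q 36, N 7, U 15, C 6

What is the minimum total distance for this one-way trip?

69 km — the minimum one-way total.

There are 5! = 120 possible orderings.
W - Q - N - U - C - A: 17+30+13+9+6 = 75
W - Q - N - U - A - C: 17+30+13+15+6 = 81
W - Q - N - C - U - A: 17+30+4+9+15 = 75
W - Q - N - C - A - U: 17+30+4+6+15 = 72
W - Q - N - A - U - C: 17+30+7+15+9 = 78
W - Q - N - A - C - U: 17+30+7+6+9 = 69
W - Q - U - N - C - A: 17+37+13+4+6 = 77
W - Q - U - N - A - C: 17+37+13+7+6 = 80
W - Q - U - C - N - A: 17+37+9+4+7 = 74
W - Q - U - C - A - N: 17+37+9+6+7 = 76
W - Q - U - A - N - C: 17+37+15+7+4 = 80
W - Q - U - A - C - N: 17+37+15+6+4 = 79
W - Q - C - N - U - A: 17+34+4+13+15 = 83
W - Q - C - N - A - U: 17+34+4+7+15 = 77
… (106 more)
The minimum is 69.
One shortest path: W → Q → N → A → C → U.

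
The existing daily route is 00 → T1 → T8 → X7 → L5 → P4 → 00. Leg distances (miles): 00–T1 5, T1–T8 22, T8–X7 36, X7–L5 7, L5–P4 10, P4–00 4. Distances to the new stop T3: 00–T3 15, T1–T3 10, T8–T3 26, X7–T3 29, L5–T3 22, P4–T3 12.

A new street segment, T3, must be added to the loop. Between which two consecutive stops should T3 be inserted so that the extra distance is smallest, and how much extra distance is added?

+14 miles — insert T3 between T1 and T8.

Insertion cost between consecutive stops i–j is d(i,T3) + d(T3,j) − d(i,j):
  between 00 and T1: 15 + 10 − 5 = 20
  between T1 and T8: 10 + 26 − 22 = 14
  between T8 and X7: 26 + 29 − 36 = 19
  between X7 and L5: 29 + 22 − 7 = 44
  between L5 and P4: 22 + 12 − 10 = 24
  between P4 and 00: 12 + 15 − 4 = 23
Cheapest insertion is between T1 and T8, adding 14.
New total = 84 + 14 = 98.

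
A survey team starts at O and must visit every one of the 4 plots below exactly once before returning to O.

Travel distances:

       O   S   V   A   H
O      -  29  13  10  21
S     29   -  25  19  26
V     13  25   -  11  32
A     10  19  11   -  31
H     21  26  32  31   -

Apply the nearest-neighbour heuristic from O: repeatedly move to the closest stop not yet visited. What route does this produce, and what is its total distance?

O → [A:10 / V:13 / H:21 / S:29] → A (10)
A → [V:11 / S:19 / H:31] → V (11)
V → [S:25 / H:32] → S (25)
S → [H:26] → H (26)
Return H→O: 21.
Total = 10 + 11 + 25 + 26 + 21 = 93.

Total distance 93 via the nearest-neighbour route O → A → V → S → H → O.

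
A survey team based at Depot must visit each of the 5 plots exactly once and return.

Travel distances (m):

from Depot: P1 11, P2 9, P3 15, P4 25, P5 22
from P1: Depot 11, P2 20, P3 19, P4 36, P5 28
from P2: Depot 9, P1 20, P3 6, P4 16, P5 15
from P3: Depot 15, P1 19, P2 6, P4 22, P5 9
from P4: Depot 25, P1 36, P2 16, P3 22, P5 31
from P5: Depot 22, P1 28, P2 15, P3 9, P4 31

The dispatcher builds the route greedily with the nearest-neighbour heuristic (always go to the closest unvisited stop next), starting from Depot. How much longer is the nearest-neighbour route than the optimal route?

Depot: P2=9, P1=11, P3=15, P5=22, P4=25 ⇒ P2
P2: P3=6, P5=15, P4=16, P1=20 ⇒ P3
P3: P5=9, P1=19, P4=22 ⇒ P5
P5: P1=28, P4=31 ⇒ P1
P1: P4=36 ⇒ P4
NN route Depot → P2 → P3 → P5 → P1 → P4 → Depot costs 113.
Optimal: Depot → P1 → P3 → P5 → P2 → P4 → Depot costs 95 (by enumerating all 60 distinct tours).
Excess = 113 − 95 = 18.

Excess over optimum: 18 m.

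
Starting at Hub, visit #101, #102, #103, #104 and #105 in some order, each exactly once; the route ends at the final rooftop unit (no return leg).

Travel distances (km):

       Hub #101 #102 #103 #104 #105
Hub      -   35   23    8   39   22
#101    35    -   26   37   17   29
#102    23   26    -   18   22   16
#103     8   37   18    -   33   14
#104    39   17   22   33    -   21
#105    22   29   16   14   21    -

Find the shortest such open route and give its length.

77 km — the minimum one-way total.

There are 5! = 120 possible orderings.
Hub → #101 → #102 → #103 → #104 → #105: 35+26+18+33+21 = 133
Hub → #101 → #102 → #103 → #105 → #104: 35+26+18+14+21 = 114
Hub → #101 → #102 → #104 → #103 → #105: 35+26+22+33+14 = 130
Hub → #101 → #102 → #104 → #105 → #103: 35+26+22+21+14 = 118
Hub → #101 → #102 → #105 → #103 → #104: 35+26+16+14+33 = 124
Hub → #101 → #102 → #105 → #104 → #103: 35+26+16+21+33 = 131
Hub → #101 → #103 → #102 → #104 → #105: 35+37+18+22+21 = 133
Hub → #101 → #103 → #102 → #105 → #104: 35+37+18+16+21 = 127
Hub → #101 → #103 → #104 → #102 → #105: 35+37+33+22+16 = 143
Hub → #101 → #103 → #104 → #105 → #102: 35+37+33+21+16 = 142
Hub → #101 → #103 → #105 → #102 → #104: 35+37+14+16+22 = 124
Hub → #101 → #103 → #105 → #104 → #102: 35+37+14+21+22 = 129
Hub → #101 → #104 → #102 → #103 → #105: 35+17+22+18+14 = 106
Hub → #101 → #104 → #102 → #105 → #103: 35+17+22+16+14 = 104
… (106 more)
Hub → #103 → #105 → #102 → #104 → #101: 8+14+16+22+17 = 77  ← best
The minimum is 77.
One shortest path: Hub → #103 → #105 → #102 → #104 → #101.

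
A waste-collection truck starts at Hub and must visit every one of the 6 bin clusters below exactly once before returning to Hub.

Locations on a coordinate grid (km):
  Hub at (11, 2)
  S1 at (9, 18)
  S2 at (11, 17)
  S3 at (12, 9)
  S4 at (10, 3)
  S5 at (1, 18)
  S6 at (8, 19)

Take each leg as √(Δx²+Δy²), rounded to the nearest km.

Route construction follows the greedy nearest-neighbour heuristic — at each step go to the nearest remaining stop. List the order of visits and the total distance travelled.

At Hub the remaining stops are S4 1, S3 7, S2 15, S1 16, S6 17, S5 19; go to S4.
At S4 the remaining stops are S3 6, S2 14, S1 15, S6 16, S5 17; go to S3.
At S3 the remaining stops are S2 8, S1 9, S6 11, S5 14; go to S2.
At S2 the remaining stops are S1 2, S6 4, S5 10; go to S1.
At S1 the remaining stops are S6 1, S5 8; go to S6.
At S6 the remaining stops are S5 7; go to S5.
Return S5→Hub: 19.
Total = 1 + 6 + 8 + 2 + 1 + 7 + 19 = 44.

44 km along Hub → S4 → S3 → S2 → S1 → S6 → S5 → Hub.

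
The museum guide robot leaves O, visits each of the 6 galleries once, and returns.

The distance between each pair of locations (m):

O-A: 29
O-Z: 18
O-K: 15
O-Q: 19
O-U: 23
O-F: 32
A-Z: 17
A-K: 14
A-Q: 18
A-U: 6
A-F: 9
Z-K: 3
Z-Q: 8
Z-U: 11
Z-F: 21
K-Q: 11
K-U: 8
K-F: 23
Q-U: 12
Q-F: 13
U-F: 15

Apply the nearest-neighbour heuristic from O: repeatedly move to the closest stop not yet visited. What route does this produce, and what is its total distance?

At O the remaining stops are K 15, Z 18, Q 19, U 23, A 29, F 32; go to K.
At K the remaining stops are Z 3, U 8, Q 11, A 14, F 23; go to Z.
At Z the remaining stops are Q 8, U 11, A 17, F 21; go to Q.
At Q the remaining stops are U 12, F 13, A 18; go to U.
At U the remaining stops are A 6, F 15; go to A.
At A the remaining stops are F 9; go to F.
Return F→O: 32.
Total = 15 + 3 + 8 + 12 + 6 + 9 + 32 = 85.

85 m along O → K → Z → Q → U → A → F → O.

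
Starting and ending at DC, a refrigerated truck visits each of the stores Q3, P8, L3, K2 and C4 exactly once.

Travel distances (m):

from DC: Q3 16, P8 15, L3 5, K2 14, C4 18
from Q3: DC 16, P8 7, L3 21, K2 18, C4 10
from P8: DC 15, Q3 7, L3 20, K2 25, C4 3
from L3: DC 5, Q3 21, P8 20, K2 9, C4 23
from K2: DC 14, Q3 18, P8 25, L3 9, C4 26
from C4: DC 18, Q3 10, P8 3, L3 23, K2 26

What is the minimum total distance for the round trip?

Minimum total distance: 60 m.

With 5 stops there are 5!/2 = 60 distinct round trips (a route and its reverse cost the same).
DC → Q3 → P8 → L3 → K2 → C4 → DC: 16+7+20+9+26+18 = 96
DC → Q3 → P8 → L3 → C4 → K2 → DC: 16+7+20+23+26+14 = 106
DC → Q3 → P8 → K2 → L3 → C4 → DC: 16+7+25+9+23+18 = 98
DC → Q3 → P8 → K2 → C4 → L3 → DC: 16+7+25+26+23+5 = 102
DC → Q3 → P8 → C4 → L3 → K2 → DC: 16+7+3+23+9+14 = 72
DC → Q3 → P8 → C4 → K2 → L3 → DC: 16+7+3+26+9+5 = 66
DC → Q3 → L3 → P8 → K2 → C4 → DC: 16+21+20+25+26+18 = 126
DC → Q3 → L3 → P8 → C4 → K2 → DC: 16+21+20+3+26+14 = 100
DC → Q3 → L3 → K2 → P8 → C4 → DC: 16+21+9+25+3+18 = 92
DC → Q3 → L3 → K2 → C4 → P8 → DC: 16+21+9+26+3+15 = 90
DC → Q3 → L3 → C4 → P8 → K2 → DC: 16+21+23+3+25+14 = 102
DC → Q3 → L3 → C4 → K2 → P8 → DC: 16+21+23+26+25+15 = 126
DC → Q3 → K2 → P8 → L3 → C4 → DC: 16+18+25+20+23+18 = 120
DC → Q3 → K2 → P8 → C4 → L3 → DC: 16+18+25+3+23+5 = 90
… (46 more)
DC → P8 → C4 → Q3 → K2 → L3 → DC: 15+3+10+18+9+5 = 60  ← best
The minimum is 60.
One optimal route: DC → P8 → C4 → Q3 → K2 → L3 → DC (or its reverse).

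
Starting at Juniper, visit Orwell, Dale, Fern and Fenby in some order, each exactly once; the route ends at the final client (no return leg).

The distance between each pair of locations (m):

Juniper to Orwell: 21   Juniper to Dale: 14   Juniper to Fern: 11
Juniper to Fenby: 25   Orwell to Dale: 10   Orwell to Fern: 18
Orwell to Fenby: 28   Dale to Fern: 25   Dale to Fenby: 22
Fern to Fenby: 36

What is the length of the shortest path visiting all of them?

There are 4! = 24 possible orderings.
Juniper → Orwell → Dale → Fern → Fenby: 21+10+25+36 = 92
Juniper → Orwell → Dale → Fenby → Fern: 21+10+22+36 = 89
Juniper → Orwell → Fern → Dale → Fenby: 21+18+25+22 = 86
Juniper → Orwell → Fern → Fenby → Dale: 21+18+36+22 = 97
Juniper → Orwell → Fenby → Dale → Fern: 21+28+22+25 = 96
Juniper → Orwell → Fenby → Fern → Dale: 21+28+36+25 = 110
Juniper → Dale → Orwell → Fern → Fenby: 14+10+18+36 = 78
Juniper → Dale → Orwell → Fenby → Fern: 14+10+28+36 = 88
Juniper → Dale → Fern → Orwell → Fenby: 14+25+18+28 = 85
Juniper → Dale → Fern → Fenby → Orwell: 14+25+36+28 = 103
Juniper → Dale → Fenby → Orwell → Fern: 14+22+28+18 = 82
Juniper → Dale → Fenby → Fern → Orwell: 14+22+36+18 = 90
Juniper → Fern → Orwell → Dale → Fenby: 11+18+10+22 = 61
Juniper → Fern → Orwell → Fenby → Dale: 11+18+28+22 = 79
… (10 more)
The minimum is 61.
One shortest path: Juniper → Fern → Orwell → Dale → Fenby.

Minimum one-way distance = 61 m.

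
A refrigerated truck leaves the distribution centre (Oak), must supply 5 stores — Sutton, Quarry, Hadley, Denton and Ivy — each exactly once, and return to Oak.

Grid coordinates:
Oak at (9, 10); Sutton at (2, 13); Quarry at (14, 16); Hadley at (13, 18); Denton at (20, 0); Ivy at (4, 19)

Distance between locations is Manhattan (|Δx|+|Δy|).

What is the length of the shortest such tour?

74 — the shortest possible round trip.

Oak - Sutton - Quarry - Hadley - Denton - Ivy - Oak: 10+15+3+25+35+14 = 102
Oak - Sutton - Quarry - Hadley - Ivy - Denton - Oak: 10+15+3+10+35+21 = 94
Oak - Sutton - Quarry - Denton - Hadley - Ivy - Oak: 10+15+22+25+10+14 = 96
Oak - Sutton - Quarry - Denton - Ivy - Hadley - Oak: 10+15+22+35+10+12 = 104
Oak - Sutton - Quarry - Ivy - Hadley - Denton - Oak: 10+15+13+10+25+21 = 94
Oak - Sutton - Quarry - Ivy - Denton - Hadley - Oak: 10+15+13+35+25+12 = 110
Oak - Sutton - Hadley - Quarry - Denton - Ivy - Oak: 10+16+3+22+35+14 = 100
Oak - Sutton - Hadley - Quarry - Ivy - Denton - Oak: 10+16+3+13+35+21 = 98
Oak - Sutton - Hadley - Denton - Quarry - Ivy - Oak: 10+16+25+22+13+14 = 100
Oak - Sutton - Hadley - Denton - Ivy - Quarry - Oak: 10+16+25+35+13+11 = 110
Oak - Sutton - Hadley - Ivy - Quarry - Denton - Oak: 10+16+10+13+22+21 = 92
Oak - Sutton - Hadley - Ivy - Denton - Quarry - Oak: 10+16+10+35+22+11 = 104
Oak - Sutton - Denton - Quarry - Hadley - Ivy - Oak: 10+31+22+3+10+14 = 90
Oak - Sutton - Denton - Quarry - Ivy - Hadley - Oak: 10+31+22+13+10+12 = 98
… (46 more)
Oak - Sutton - Ivy - Hadley - Quarry - Denton - Oak: 10+8+10+3+22+21 = 74  ← best
The minimum is 74.
One optimal route: Oak → Sutton → Ivy → Hadley → Quarry → Denton → Oak (or its reverse).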